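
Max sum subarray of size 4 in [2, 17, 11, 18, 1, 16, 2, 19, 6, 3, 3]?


[0:4]: 48
[1:5]: 47
[2:6]: 46
[3:7]: 37
[4:8]: 38
[5:9]: 43
[6:10]: 30
[7:11]: 31

Max: 48 at [0:4]


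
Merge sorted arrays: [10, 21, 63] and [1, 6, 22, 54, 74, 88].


Take 1 from B
Take 6 from B
Take 10 from A
Take 21 from A
Take 22 from B
Take 54 from B
Take 63 from A

Merged: [1, 6, 10, 21, 22, 54, 63, 74, 88]


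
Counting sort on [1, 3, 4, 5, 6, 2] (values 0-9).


Input: [1, 3, 4, 5, 6, 2]
Counts: [0, 1, 1, 1, 1, 1, 1, 0, 0, 0]

Sorted: [1, 2, 3, 4, 5, 6]


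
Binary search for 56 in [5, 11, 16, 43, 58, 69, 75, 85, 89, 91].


Step 1: lo=0, hi=9, mid=4, val=58
Step 2: lo=0, hi=3, mid=1, val=11
Step 3: lo=2, hi=3, mid=2, val=16
Step 4: lo=3, hi=3, mid=3, val=43

Not found


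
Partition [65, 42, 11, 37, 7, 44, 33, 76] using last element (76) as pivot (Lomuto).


Pivot: 76
  65 <= 76: advance i (no swap)
  42 <= 76: advance i (no swap)
  11 <= 76: advance i (no swap)
  37 <= 76: advance i (no swap)
  7 <= 76: advance i (no swap)
  44 <= 76: advance i (no swap)
  33 <= 76: advance i (no swap)
Place pivot at 7: [65, 42, 11, 37, 7, 44, 33, 76]

Partitioned: [65, 42, 11, 37, 7, 44, 33, 76]


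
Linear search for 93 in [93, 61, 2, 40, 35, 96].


i=0: 93==93 found!

Found at 0, 1 comps


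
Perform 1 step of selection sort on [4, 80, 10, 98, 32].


Initial: [4, 80, 10, 98, 32]
Step 1: min=4 at 0
  Swap: [4, 80, 10, 98, 32]

After 1 step: [4, 80, 10, 98, 32]


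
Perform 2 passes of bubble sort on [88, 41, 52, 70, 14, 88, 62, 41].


Initial: [88, 41, 52, 70, 14, 88, 62, 41]
Pass 1: [41, 52, 70, 14, 88, 62, 41, 88] (6 swaps)
Pass 2: [41, 52, 14, 70, 62, 41, 88, 88] (3 swaps)

After 2 passes: [41, 52, 14, 70, 62, 41, 88, 88]


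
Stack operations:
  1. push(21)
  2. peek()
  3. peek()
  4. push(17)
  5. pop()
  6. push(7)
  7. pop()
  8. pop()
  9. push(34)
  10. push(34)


push(21) -> [21]
peek()->21
peek()->21
push(17) -> [21, 17]
pop()->17, [21]
push(7) -> [21, 7]
pop()->7, [21]
pop()->21, []
push(34) -> [34]
push(34) -> [34, 34]

Final stack: [34, 34]


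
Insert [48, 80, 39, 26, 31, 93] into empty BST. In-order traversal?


Insert 48: root
Insert 80: R from 48
Insert 39: L from 48
Insert 26: L from 48 -> L from 39
Insert 31: L from 48 -> L from 39 -> R from 26
Insert 93: R from 48 -> R from 80

In-order: [26, 31, 39, 48, 80, 93]


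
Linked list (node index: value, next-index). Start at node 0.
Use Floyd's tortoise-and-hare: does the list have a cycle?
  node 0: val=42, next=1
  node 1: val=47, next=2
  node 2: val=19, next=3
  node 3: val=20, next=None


Floyd's tortoise (slow, +1) and hare (fast, +2):
  init: slow=0, fast=0
  step 1: slow=1, fast=2
  step 2: fast 2->3->None, no cycle

Cycle: no


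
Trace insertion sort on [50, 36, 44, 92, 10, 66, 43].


Initial: [50, 36, 44, 92, 10, 66, 43]
Insert 36: [36, 50, 44, 92, 10, 66, 43]
Insert 44: [36, 44, 50, 92, 10, 66, 43]
Insert 92: [36, 44, 50, 92, 10, 66, 43]
Insert 10: [10, 36, 44, 50, 92, 66, 43]
Insert 66: [10, 36, 44, 50, 66, 92, 43]
Insert 43: [10, 36, 43, 44, 50, 66, 92]

Sorted: [10, 36, 43, 44, 50, 66, 92]


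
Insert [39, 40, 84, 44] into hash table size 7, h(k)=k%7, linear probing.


Insert 39: h=4 -> slot 4
Insert 40: h=5 -> slot 5
Insert 84: h=0 -> slot 0
Insert 44: h=2 -> slot 2

Table: [84, None, 44, None, 39, 40, None]


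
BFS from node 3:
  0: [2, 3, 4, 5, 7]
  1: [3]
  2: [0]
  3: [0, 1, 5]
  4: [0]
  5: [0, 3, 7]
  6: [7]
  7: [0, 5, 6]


Visit 3, enqueue [0, 1, 5]
Visit 0, enqueue [2, 4, 7]
Visit 1, enqueue []
Visit 5, enqueue []
Visit 2, enqueue []
Visit 4, enqueue []
Visit 7, enqueue [6]
Visit 6, enqueue []

BFS order: [3, 0, 1, 5, 2, 4, 7, 6]


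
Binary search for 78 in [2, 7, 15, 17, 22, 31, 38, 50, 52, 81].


Step 1: lo=0, hi=9, mid=4, val=22
Step 2: lo=5, hi=9, mid=7, val=50
Step 3: lo=8, hi=9, mid=8, val=52
Step 4: lo=9, hi=9, mid=9, val=81

Not found


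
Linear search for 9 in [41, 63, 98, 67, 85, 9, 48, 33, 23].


i=0: 41!=9
i=1: 63!=9
i=2: 98!=9
i=3: 67!=9
i=4: 85!=9
i=5: 9==9 found!

Found at 5, 6 comps


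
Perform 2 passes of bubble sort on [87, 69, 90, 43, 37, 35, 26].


Initial: [87, 69, 90, 43, 37, 35, 26]
Pass 1: [69, 87, 43, 37, 35, 26, 90] (5 swaps)
Pass 2: [69, 43, 37, 35, 26, 87, 90] (4 swaps)

After 2 passes: [69, 43, 37, 35, 26, 87, 90]


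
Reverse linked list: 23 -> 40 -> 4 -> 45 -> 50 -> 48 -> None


Step 1: curr=23, set curr.next=prev(None) | reversed so far: 23
Step 2: curr=40, set curr.next=prev(23) | reversed so far: 40 -> 23
Step 3: curr=4, set curr.next=prev(40) | reversed so far: 4 -> 40 -> 23
Step 4: curr=45, set curr.next=prev(4) | reversed so far: 45 -> 4 -> 40 -> 23
Step 5: curr=50, set curr.next=prev(45) | reversed so far: 50 -> 45 -> 4 -> 40 -> 23
Step 6: curr=48, set curr.next=prev(50) | reversed so far: 48 -> 50 -> 45 -> 4 -> 40 -> 23

48 -> 50 -> 45 -> 4 -> 40 -> 23 -> None


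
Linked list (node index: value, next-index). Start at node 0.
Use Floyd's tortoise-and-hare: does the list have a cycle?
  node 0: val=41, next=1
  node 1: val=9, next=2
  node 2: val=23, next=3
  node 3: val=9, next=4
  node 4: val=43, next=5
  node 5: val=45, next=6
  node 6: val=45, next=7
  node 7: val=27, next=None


Floyd's tortoise (slow, +1) and hare (fast, +2):
  init: slow=0, fast=0
  step 1: slow=1, fast=2
  step 2: slow=2, fast=4
  step 3: slow=3, fast=6
  step 4: fast 6->7->None, no cycle

Cycle: no


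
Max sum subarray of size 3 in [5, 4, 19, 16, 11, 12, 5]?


[0:3]: 28
[1:4]: 39
[2:5]: 46
[3:6]: 39
[4:7]: 28

Max: 46 at [2:5]


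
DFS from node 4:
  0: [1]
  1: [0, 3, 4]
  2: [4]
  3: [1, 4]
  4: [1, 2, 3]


Visit 4, push [3, 2, 1]
Visit 1, push [3, 0]
Visit 0, push []
Visit 3, push []
Visit 2, push []

DFS order: [4, 1, 0, 3, 2]


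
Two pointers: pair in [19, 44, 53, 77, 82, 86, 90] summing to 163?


lo=0(19)+hi=6(90)=109
lo=1(44)+hi=6(90)=134
lo=2(53)+hi=6(90)=143
lo=3(77)+hi=6(90)=167
lo=3(77)+hi=5(86)=163

Yes: 77+86=163


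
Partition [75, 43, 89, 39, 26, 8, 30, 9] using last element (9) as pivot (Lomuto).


Pivot: 9
  8 <= 9: swap -> [8, 43, 89, 39, 26, 75, 30, 9]
Place pivot at 1: [8, 9, 89, 39, 26, 75, 30, 43]

Partitioned: [8, 9, 89, 39, 26, 75, 30, 43]


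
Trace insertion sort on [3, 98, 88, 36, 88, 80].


Initial: [3, 98, 88, 36, 88, 80]
Insert 98: [3, 98, 88, 36, 88, 80]
Insert 88: [3, 88, 98, 36, 88, 80]
Insert 36: [3, 36, 88, 98, 88, 80]
Insert 88: [3, 36, 88, 88, 98, 80]
Insert 80: [3, 36, 80, 88, 88, 98]

Sorted: [3, 36, 80, 88, 88, 98]


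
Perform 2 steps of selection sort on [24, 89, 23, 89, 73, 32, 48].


Initial: [24, 89, 23, 89, 73, 32, 48]
Step 1: min=23 at 2
  Swap: [23, 89, 24, 89, 73, 32, 48]
Step 2: min=24 at 2
  Swap: [23, 24, 89, 89, 73, 32, 48]

After 2 steps: [23, 24, 89, 89, 73, 32, 48]


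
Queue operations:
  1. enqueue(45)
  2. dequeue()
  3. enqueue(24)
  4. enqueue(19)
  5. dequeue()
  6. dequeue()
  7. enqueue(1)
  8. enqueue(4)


enqueue(45) -> [45]
dequeue()->45, []
enqueue(24) -> [24]
enqueue(19) -> [24, 19]
dequeue()->24, [19]
dequeue()->19, []
enqueue(1) -> [1]
enqueue(4) -> [1, 4]

Final queue: [1, 4]


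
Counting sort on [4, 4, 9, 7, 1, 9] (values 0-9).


Input: [4, 4, 9, 7, 1, 9]
Counts: [0, 1, 0, 0, 2, 0, 0, 1, 0, 2]

Sorted: [1, 4, 4, 7, 9, 9]


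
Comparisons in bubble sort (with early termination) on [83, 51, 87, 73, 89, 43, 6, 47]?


Algorithm: bubble sort (with early termination)
Input: [83, 51, 87, 73, 89, 43, 6, 47]
Sorted: [6, 43, 47, 51, 73, 83, 87, 89]

28


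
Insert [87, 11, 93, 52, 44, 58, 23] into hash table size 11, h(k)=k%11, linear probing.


Insert 87: h=10 -> slot 10
Insert 11: h=0 -> slot 0
Insert 93: h=5 -> slot 5
Insert 52: h=8 -> slot 8
Insert 44: h=0, 1 probes -> slot 1
Insert 58: h=3 -> slot 3
Insert 23: h=1, 1 probes -> slot 2

Table: [11, 44, 23, 58, None, 93, None, None, 52, None, 87]


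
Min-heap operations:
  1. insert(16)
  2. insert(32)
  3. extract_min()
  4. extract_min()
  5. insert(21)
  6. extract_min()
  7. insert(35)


insert(16) -> [16]
insert(32) -> [16, 32]
extract_min()->16, [32]
extract_min()->32, []
insert(21) -> [21]
extract_min()->21, []
insert(35) -> [35]

Final heap: [35]


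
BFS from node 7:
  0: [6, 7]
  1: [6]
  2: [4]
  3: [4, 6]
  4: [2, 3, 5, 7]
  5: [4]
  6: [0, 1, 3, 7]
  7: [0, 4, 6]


Visit 7, enqueue [0, 4, 6]
Visit 0, enqueue []
Visit 4, enqueue [2, 3, 5]
Visit 6, enqueue [1]
Visit 2, enqueue []
Visit 3, enqueue []
Visit 5, enqueue []
Visit 1, enqueue []

BFS order: [7, 0, 4, 6, 2, 3, 5, 1]


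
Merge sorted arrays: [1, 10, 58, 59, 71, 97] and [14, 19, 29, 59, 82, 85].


Take 1 from A
Take 10 from A
Take 14 from B
Take 19 from B
Take 29 from B
Take 58 from A
Take 59 from A
Take 59 from B
Take 71 from A
Take 82 from B
Take 85 from B

Merged: [1, 10, 14, 19, 29, 58, 59, 59, 71, 82, 85, 97]


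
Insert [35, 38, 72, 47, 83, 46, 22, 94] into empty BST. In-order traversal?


Insert 35: root
Insert 38: R from 35
Insert 72: R from 35 -> R from 38
Insert 47: R from 35 -> R from 38 -> L from 72
Insert 83: R from 35 -> R from 38 -> R from 72
Insert 46: R from 35 -> R from 38 -> L from 72 -> L from 47
Insert 22: L from 35
Insert 94: R from 35 -> R from 38 -> R from 72 -> R from 83

In-order: [22, 35, 38, 46, 47, 72, 83, 94]


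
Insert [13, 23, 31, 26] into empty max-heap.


Insert 13: [13]
Insert 23: [23, 13]
Insert 31: [31, 13, 23]
Insert 26: [31, 26, 23, 13]

Final heap: [31, 26, 23, 13]


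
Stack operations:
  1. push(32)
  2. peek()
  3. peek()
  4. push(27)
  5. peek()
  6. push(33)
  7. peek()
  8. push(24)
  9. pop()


push(32) -> [32]
peek()->32
peek()->32
push(27) -> [32, 27]
peek()->27
push(33) -> [32, 27, 33]
peek()->33
push(24) -> [32, 27, 33, 24]
pop()->24, [32, 27, 33]

Final stack: [32, 27, 33]


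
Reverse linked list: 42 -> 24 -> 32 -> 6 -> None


Step 1: curr=42, set curr.next=prev(None) | reversed so far: 42
Step 2: curr=24, set curr.next=prev(42) | reversed so far: 24 -> 42
Step 3: curr=32, set curr.next=prev(24) | reversed so far: 32 -> 24 -> 42
Step 4: curr=6, set curr.next=prev(32) | reversed so far: 6 -> 32 -> 24 -> 42

6 -> 32 -> 24 -> 42 -> None


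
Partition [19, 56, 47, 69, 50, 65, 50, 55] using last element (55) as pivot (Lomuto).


Pivot: 55
  19 <= 55: advance i (no swap)
  47 <= 55: swap -> [19, 47, 56, 69, 50, 65, 50, 55]
  50 <= 55: swap -> [19, 47, 50, 69, 56, 65, 50, 55]
  50 <= 55: swap -> [19, 47, 50, 50, 56, 65, 69, 55]
Place pivot at 4: [19, 47, 50, 50, 55, 65, 69, 56]

Partitioned: [19, 47, 50, 50, 55, 65, 69, 56]


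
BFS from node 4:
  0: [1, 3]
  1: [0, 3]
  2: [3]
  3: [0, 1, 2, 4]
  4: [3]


Visit 4, enqueue [3]
Visit 3, enqueue [0, 1, 2]
Visit 0, enqueue []
Visit 1, enqueue []
Visit 2, enqueue []

BFS order: [4, 3, 0, 1, 2]


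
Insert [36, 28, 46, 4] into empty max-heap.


Insert 36: [36]
Insert 28: [36, 28]
Insert 46: [46, 28, 36]
Insert 4: [46, 28, 36, 4]

Final heap: [46, 28, 36, 4]


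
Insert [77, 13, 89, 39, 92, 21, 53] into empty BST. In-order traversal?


Insert 77: root
Insert 13: L from 77
Insert 89: R from 77
Insert 39: L from 77 -> R from 13
Insert 92: R from 77 -> R from 89
Insert 21: L from 77 -> R from 13 -> L from 39
Insert 53: L from 77 -> R from 13 -> R from 39

In-order: [13, 21, 39, 53, 77, 89, 92]


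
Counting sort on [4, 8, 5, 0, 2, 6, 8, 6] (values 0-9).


Input: [4, 8, 5, 0, 2, 6, 8, 6]
Counts: [1, 0, 1, 0, 1, 1, 2, 0, 2, 0]

Sorted: [0, 2, 4, 5, 6, 6, 8, 8]


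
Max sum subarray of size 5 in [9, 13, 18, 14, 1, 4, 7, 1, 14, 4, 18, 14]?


[0:5]: 55
[1:6]: 50
[2:7]: 44
[3:8]: 27
[4:9]: 27
[5:10]: 30
[6:11]: 44
[7:12]: 51

Max: 55 at [0:5]


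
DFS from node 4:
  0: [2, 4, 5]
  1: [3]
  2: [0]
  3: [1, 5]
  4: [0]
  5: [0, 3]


Visit 4, push [0]
Visit 0, push [5, 2]
Visit 2, push []
Visit 5, push [3]
Visit 3, push [1]
Visit 1, push []

DFS order: [4, 0, 2, 5, 3, 1]


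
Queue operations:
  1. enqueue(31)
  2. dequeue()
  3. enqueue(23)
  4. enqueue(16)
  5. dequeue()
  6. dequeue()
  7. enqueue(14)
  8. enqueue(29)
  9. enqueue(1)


enqueue(31) -> [31]
dequeue()->31, []
enqueue(23) -> [23]
enqueue(16) -> [23, 16]
dequeue()->23, [16]
dequeue()->16, []
enqueue(14) -> [14]
enqueue(29) -> [14, 29]
enqueue(1) -> [14, 29, 1]

Final queue: [14, 29, 1]


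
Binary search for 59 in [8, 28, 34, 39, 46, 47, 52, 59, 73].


Step 1: lo=0, hi=8, mid=4, val=46
Step 2: lo=5, hi=8, mid=6, val=52
Step 3: lo=7, hi=8, mid=7, val=59

Found at index 7


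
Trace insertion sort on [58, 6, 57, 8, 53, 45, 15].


Initial: [58, 6, 57, 8, 53, 45, 15]
Insert 6: [6, 58, 57, 8, 53, 45, 15]
Insert 57: [6, 57, 58, 8, 53, 45, 15]
Insert 8: [6, 8, 57, 58, 53, 45, 15]
Insert 53: [6, 8, 53, 57, 58, 45, 15]
Insert 45: [6, 8, 45, 53, 57, 58, 15]
Insert 15: [6, 8, 15, 45, 53, 57, 58]

Sorted: [6, 8, 15, 45, 53, 57, 58]


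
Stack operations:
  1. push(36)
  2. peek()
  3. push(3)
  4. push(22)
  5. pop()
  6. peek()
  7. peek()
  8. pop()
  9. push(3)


push(36) -> [36]
peek()->36
push(3) -> [36, 3]
push(22) -> [36, 3, 22]
pop()->22, [36, 3]
peek()->3
peek()->3
pop()->3, [36]
push(3) -> [36, 3]

Final stack: [36, 3]


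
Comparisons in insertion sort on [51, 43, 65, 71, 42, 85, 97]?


Algorithm: insertion sort
Input: [51, 43, 65, 71, 42, 85, 97]
Sorted: [42, 43, 51, 65, 71, 85, 97]

9


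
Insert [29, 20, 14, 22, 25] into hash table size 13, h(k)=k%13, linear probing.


Insert 29: h=3 -> slot 3
Insert 20: h=7 -> slot 7
Insert 14: h=1 -> slot 1
Insert 22: h=9 -> slot 9
Insert 25: h=12 -> slot 12

Table: [None, 14, None, 29, None, None, None, 20, None, 22, None, None, 25]


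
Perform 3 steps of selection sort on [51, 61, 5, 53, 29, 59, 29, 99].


Initial: [51, 61, 5, 53, 29, 59, 29, 99]
Step 1: min=5 at 2
  Swap: [5, 61, 51, 53, 29, 59, 29, 99]
Step 2: min=29 at 4
  Swap: [5, 29, 51, 53, 61, 59, 29, 99]
Step 3: min=29 at 6
  Swap: [5, 29, 29, 53, 61, 59, 51, 99]

After 3 steps: [5, 29, 29, 53, 61, 59, 51, 99]


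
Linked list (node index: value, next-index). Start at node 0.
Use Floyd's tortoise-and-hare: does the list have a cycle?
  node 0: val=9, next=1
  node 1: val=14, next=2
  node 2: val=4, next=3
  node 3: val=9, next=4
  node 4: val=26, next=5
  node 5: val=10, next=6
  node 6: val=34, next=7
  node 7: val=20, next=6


Floyd's tortoise (slow, +1) and hare (fast, +2):
  init: slow=0, fast=0
  step 1: slow=1, fast=2
  step 2: slow=2, fast=4
  step 3: slow=3, fast=6
  step 4: slow=4, fast=6
  step 5: slow=5, fast=6
  step 6: slow=6, fast=6
  slow == fast at node 6: cycle detected

Cycle: yes


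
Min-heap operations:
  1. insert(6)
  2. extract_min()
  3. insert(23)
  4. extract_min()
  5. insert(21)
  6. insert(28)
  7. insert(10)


insert(6) -> [6]
extract_min()->6, []
insert(23) -> [23]
extract_min()->23, []
insert(21) -> [21]
insert(28) -> [21, 28]
insert(10) -> [10, 28, 21]

Final heap: [10, 28, 21]


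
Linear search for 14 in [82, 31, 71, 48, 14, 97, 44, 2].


i=0: 82!=14
i=1: 31!=14
i=2: 71!=14
i=3: 48!=14
i=4: 14==14 found!

Found at 4, 5 comps


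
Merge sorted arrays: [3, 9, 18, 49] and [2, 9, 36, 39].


Take 2 from B
Take 3 from A
Take 9 from A
Take 9 from B
Take 18 from A
Take 36 from B
Take 39 from B

Merged: [2, 3, 9, 9, 18, 36, 39, 49]


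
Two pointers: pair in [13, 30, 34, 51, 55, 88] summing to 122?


lo=0(13)+hi=5(88)=101
lo=1(30)+hi=5(88)=118
lo=2(34)+hi=5(88)=122

Yes: 34+88=122


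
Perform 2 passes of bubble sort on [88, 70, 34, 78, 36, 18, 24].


Initial: [88, 70, 34, 78, 36, 18, 24]
Pass 1: [70, 34, 78, 36, 18, 24, 88] (6 swaps)
Pass 2: [34, 70, 36, 18, 24, 78, 88] (4 swaps)

After 2 passes: [34, 70, 36, 18, 24, 78, 88]


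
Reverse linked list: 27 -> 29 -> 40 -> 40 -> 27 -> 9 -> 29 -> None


Step 1: curr=27, set curr.next=prev(None) | reversed so far: 27
Step 2: curr=29, set curr.next=prev(27) | reversed so far: 29 -> 27
Step 3: curr=40, set curr.next=prev(29) | reversed so far: 40 -> 29 -> 27
Step 4: curr=40, set curr.next=prev(40) | reversed so far: 40 -> 40 -> 29 -> 27
Step 5: curr=27, set curr.next=prev(40) | reversed so far: 27 -> 40 -> 40 -> 29 -> 27
Step 6: curr=9, set curr.next=prev(27) | reversed so far: 9 -> 27 -> 40 -> 40 -> 29 -> 27
Step 7: curr=29, set curr.next=prev(9) | reversed so far: 29 -> 9 -> 27 -> 40 -> 40 -> 29 -> 27

29 -> 9 -> 27 -> 40 -> 40 -> 29 -> 27 -> None


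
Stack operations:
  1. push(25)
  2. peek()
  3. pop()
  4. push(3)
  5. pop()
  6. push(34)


push(25) -> [25]
peek()->25
pop()->25, []
push(3) -> [3]
pop()->3, []
push(34) -> [34]

Final stack: [34]


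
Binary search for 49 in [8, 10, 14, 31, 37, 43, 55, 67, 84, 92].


Step 1: lo=0, hi=9, mid=4, val=37
Step 2: lo=5, hi=9, mid=7, val=67
Step 3: lo=5, hi=6, mid=5, val=43
Step 4: lo=6, hi=6, mid=6, val=55

Not found


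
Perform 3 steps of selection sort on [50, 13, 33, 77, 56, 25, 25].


Initial: [50, 13, 33, 77, 56, 25, 25]
Step 1: min=13 at 1
  Swap: [13, 50, 33, 77, 56, 25, 25]
Step 2: min=25 at 5
  Swap: [13, 25, 33, 77, 56, 50, 25]
Step 3: min=25 at 6
  Swap: [13, 25, 25, 77, 56, 50, 33]

After 3 steps: [13, 25, 25, 77, 56, 50, 33]


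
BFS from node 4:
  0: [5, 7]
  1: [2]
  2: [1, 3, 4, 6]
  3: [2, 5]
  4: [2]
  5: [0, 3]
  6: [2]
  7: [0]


Visit 4, enqueue [2]
Visit 2, enqueue [1, 3, 6]
Visit 1, enqueue []
Visit 3, enqueue [5]
Visit 6, enqueue []
Visit 5, enqueue [0]
Visit 0, enqueue [7]
Visit 7, enqueue []

BFS order: [4, 2, 1, 3, 6, 5, 0, 7]


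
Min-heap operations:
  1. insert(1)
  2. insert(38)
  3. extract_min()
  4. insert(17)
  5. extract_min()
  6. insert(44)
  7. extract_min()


insert(1) -> [1]
insert(38) -> [1, 38]
extract_min()->1, [38]
insert(17) -> [17, 38]
extract_min()->17, [38]
insert(44) -> [38, 44]
extract_min()->38, [44]

Final heap: [44]


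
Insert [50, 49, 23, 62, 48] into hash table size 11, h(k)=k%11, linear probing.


Insert 50: h=6 -> slot 6
Insert 49: h=5 -> slot 5
Insert 23: h=1 -> slot 1
Insert 62: h=7 -> slot 7
Insert 48: h=4 -> slot 4

Table: [None, 23, None, None, 48, 49, 50, 62, None, None, None]


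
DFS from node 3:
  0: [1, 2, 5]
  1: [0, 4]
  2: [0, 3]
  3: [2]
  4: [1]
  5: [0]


Visit 3, push [2]
Visit 2, push [0]
Visit 0, push [5, 1]
Visit 1, push [4]
Visit 4, push []
Visit 5, push []

DFS order: [3, 2, 0, 1, 4, 5]


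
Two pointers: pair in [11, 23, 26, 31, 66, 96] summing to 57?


lo=0(11)+hi=5(96)=107
lo=0(11)+hi=4(66)=77
lo=0(11)+hi=3(31)=42
lo=1(23)+hi=3(31)=54
lo=2(26)+hi=3(31)=57

Yes: 26+31=57


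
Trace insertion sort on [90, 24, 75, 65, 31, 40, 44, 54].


Initial: [90, 24, 75, 65, 31, 40, 44, 54]
Insert 24: [24, 90, 75, 65, 31, 40, 44, 54]
Insert 75: [24, 75, 90, 65, 31, 40, 44, 54]
Insert 65: [24, 65, 75, 90, 31, 40, 44, 54]
Insert 31: [24, 31, 65, 75, 90, 40, 44, 54]
Insert 40: [24, 31, 40, 65, 75, 90, 44, 54]
Insert 44: [24, 31, 40, 44, 65, 75, 90, 54]
Insert 54: [24, 31, 40, 44, 54, 65, 75, 90]

Sorted: [24, 31, 40, 44, 54, 65, 75, 90]


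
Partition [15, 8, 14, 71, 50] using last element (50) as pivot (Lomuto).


Pivot: 50
  15 <= 50: advance i (no swap)
  8 <= 50: advance i (no swap)
  14 <= 50: advance i (no swap)
Place pivot at 3: [15, 8, 14, 50, 71]

Partitioned: [15, 8, 14, 50, 71]


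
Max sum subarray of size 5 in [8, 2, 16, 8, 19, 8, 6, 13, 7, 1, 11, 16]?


[0:5]: 53
[1:6]: 53
[2:7]: 57
[3:8]: 54
[4:9]: 53
[5:10]: 35
[6:11]: 38
[7:12]: 48

Max: 57 at [2:7]


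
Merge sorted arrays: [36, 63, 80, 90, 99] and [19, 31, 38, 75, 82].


Take 19 from B
Take 31 from B
Take 36 from A
Take 38 from B
Take 63 from A
Take 75 from B
Take 80 from A
Take 82 from B

Merged: [19, 31, 36, 38, 63, 75, 80, 82, 90, 99]


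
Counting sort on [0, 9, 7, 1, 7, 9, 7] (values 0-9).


Input: [0, 9, 7, 1, 7, 9, 7]
Counts: [1, 1, 0, 0, 0, 0, 0, 3, 0, 2]

Sorted: [0, 1, 7, 7, 7, 9, 9]


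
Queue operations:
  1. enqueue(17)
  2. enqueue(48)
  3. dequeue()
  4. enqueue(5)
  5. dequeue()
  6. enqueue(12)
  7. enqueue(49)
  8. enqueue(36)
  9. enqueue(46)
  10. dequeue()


enqueue(17) -> [17]
enqueue(48) -> [17, 48]
dequeue()->17, [48]
enqueue(5) -> [48, 5]
dequeue()->48, [5]
enqueue(12) -> [5, 12]
enqueue(49) -> [5, 12, 49]
enqueue(36) -> [5, 12, 49, 36]
enqueue(46) -> [5, 12, 49, 36, 46]
dequeue()->5, [12, 49, 36, 46]

Final queue: [12, 49, 36, 46]


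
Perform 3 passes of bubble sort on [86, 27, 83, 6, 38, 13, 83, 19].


Initial: [86, 27, 83, 6, 38, 13, 83, 19]
Pass 1: [27, 83, 6, 38, 13, 83, 19, 86] (7 swaps)
Pass 2: [27, 6, 38, 13, 83, 19, 83, 86] (4 swaps)
Pass 3: [6, 27, 13, 38, 19, 83, 83, 86] (3 swaps)

After 3 passes: [6, 27, 13, 38, 19, 83, 83, 86]


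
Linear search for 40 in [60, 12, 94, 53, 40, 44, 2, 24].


i=0: 60!=40
i=1: 12!=40
i=2: 94!=40
i=3: 53!=40
i=4: 40==40 found!

Found at 4, 5 comps


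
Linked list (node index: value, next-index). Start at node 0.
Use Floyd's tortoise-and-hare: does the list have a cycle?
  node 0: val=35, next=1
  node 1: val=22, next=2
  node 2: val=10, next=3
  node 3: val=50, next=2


Floyd's tortoise (slow, +1) and hare (fast, +2):
  init: slow=0, fast=0
  step 1: slow=1, fast=2
  step 2: slow=2, fast=2
  slow == fast at node 2: cycle detected

Cycle: yes


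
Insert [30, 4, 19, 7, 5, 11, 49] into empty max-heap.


Insert 30: [30]
Insert 4: [30, 4]
Insert 19: [30, 4, 19]
Insert 7: [30, 7, 19, 4]
Insert 5: [30, 7, 19, 4, 5]
Insert 11: [30, 7, 19, 4, 5, 11]
Insert 49: [49, 7, 30, 4, 5, 11, 19]

Final heap: [49, 7, 30, 4, 5, 11, 19]


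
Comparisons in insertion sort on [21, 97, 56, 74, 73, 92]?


Algorithm: insertion sort
Input: [21, 97, 56, 74, 73, 92]
Sorted: [21, 56, 73, 74, 92, 97]

10


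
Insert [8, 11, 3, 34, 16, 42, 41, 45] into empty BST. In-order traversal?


Insert 8: root
Insert 11: R from 8
Insert 3: L from 8
Insert 34: R from 8 -> R from 11
Insert 16: R from 8 -> R from 11 -> L from 34
Insert 42: R from 8 -> R from 11 -> R from 34
Insert 41: R from 8 -> R from 11 -> R from 34 -> L from 42
Insert 45: R from 8 -> R from 11 -> R from 34 -> R from 42

In-order: [3, 8, 11, 16, 34, 41, 42, 45]


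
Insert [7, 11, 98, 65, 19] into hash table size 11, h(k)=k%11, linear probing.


Insert 7: h=7 -> slot 7
Insert 11: h=0 -> slot 0
Insert 98: h=10 -> slot 10
Insert 65: h=10, 2 probes -> slot 1
Insert 19: h=8 -> slot 8

Table: [11, 65, None, None, None, None, None, 7, 19, None, 98]


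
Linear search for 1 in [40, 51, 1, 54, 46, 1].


i=0: 40!=1
i=1: 51!=1
i=2: 1==1 found!

Found at 2, 3 comps


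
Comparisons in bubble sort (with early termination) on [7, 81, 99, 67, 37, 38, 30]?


Algorithm: bubble sort (with early termination)
Input: [7, 81, 99, 67, 37, 38, 30]
Sorted: [7, 30, 37, 38, 67, 81, 99]

21


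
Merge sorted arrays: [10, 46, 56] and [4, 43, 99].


Take 4 from B
Take 10 from A
Take 43 from B
Take 46 from A
Take 56 from A

Merged: [4, 10, 43, 46, 56, 99]


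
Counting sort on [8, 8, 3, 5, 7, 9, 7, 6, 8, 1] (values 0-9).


Input: [8, 8, 3, 5, 7, 9, 7, 6, 8, 1]
Counts: [0, 1, 0, 1, 0, 1, 1, 2, 3, 1]

Sorted: [1, 3, 5, 6, 7, 7, 8, 8, 8, 9]


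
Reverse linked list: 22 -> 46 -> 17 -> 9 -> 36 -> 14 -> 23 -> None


Step 1: curr=22, set curr.next=prev(None) | reversed so far: 22
Step 2: curr=46, set curr.next=prev(22) | reversed so far: 46 -> 22
Step 3: curr=17, set curr.next=prev(46) | reversed so far: 17 -> 46 -> 22
Step 4: curr=9, set curr.next=prev(17) | reversed so far: 9 -> 17 -> 46 -> 22
Step 5: curr=36, set curr.next=prev(9) | reversed so far: 36 -> 9 -> 17 -> 46 -> 22
Step 6: curr=14, set curr.next=prev(36) | reversed so far: 14 -> 36 -> 9 -> 17 -> 46 -> 22
Step 7: curr=23, set curr.next=prev(14) | reversed so far: 23 -> 14 -> 36 -> 9 -> 17 -> 46 -> 22

23 -> 14 -> 36 -> 9 -> 17 -> 46 -> 22 -> None


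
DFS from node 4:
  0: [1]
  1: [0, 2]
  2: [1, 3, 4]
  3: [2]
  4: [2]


Visit 4, push [2]
Visit 2, push [3, 1]
Visit 1, push [0]
Visit 0, push []
Visit 3, push []

DFS order: [4, 2, 1, 0, 3]


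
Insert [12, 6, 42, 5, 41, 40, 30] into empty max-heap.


Insert 12: [12]
Insert 6: [12, 6]
Insert 42: [42, 6, 12]
Insert 5: [42, 6, 12, 5]
Insert 41: [42, 41, 12, 5, 6]
Insert 40: [42, 41, 40, 5, 6, 12]
Insert 30: [42, 41, 40, 5, 6, 12, 30]

Final heap: [42, 41, 40, 5, 6, 12, 30]


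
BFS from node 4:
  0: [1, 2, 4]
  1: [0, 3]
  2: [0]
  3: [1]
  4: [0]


Visit 4, enqueue [0]
Visit 0, enqueue [1, 2]
Visit 1, enqueue [3]
Visit 2, enqueue []
Visit 3, enqueue []

BFS order: [4, 0, 1, 2, 3]


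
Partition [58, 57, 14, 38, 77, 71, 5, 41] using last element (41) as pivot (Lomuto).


Pivot: 41
  14 <= 41: swap -> [14, 57, 58, 38, 77, 71, 5, 41]
  38 <= 41: swap -> [14, 38, 58, 57, 77, 71, 5, 41]
  5 <= 41: swap -> [14, 38, 5, 57, 77, 71, 58, 41]
Place pivot at 3: [14, 38, 5, 41, 77, 71, 58, 57]

Partitioned: [14, 38, 5, 41, 77, 71, 58, 57]


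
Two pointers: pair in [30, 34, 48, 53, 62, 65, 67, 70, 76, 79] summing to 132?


lo=0(30)+hi=9(79)=109
lo=1(34)+hi=9(79)=113
lo=2(48)+hi=9(79)=127
lo=3(53)+hi=9(79)=132

Yes: 53+79=132


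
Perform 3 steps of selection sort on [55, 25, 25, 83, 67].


Initial: [55, 25, 25, 83, 67]
Step 1: min=25 at 1
  Swap: [25, 55, 25, 83, 67]
Step 2: min=25 at 2
  Swap: [25, 25, 55, 83, 67]
Step 3: min=55 at 2
  Swap: [25, 25, 55, 83, 67]

After 3 steps: [25, 25, 55, 83, 67]


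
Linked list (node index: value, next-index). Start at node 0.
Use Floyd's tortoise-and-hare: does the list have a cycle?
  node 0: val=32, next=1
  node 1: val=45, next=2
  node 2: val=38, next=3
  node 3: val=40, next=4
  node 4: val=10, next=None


Floyd's tortoise (slow, +1) and hare (fast, +2):
  init: slow=0, fast=0
  step 1: slow=1, fast=2
  step 2: slow=2, fast=4
  step 3: fast -> None, no cycle

Cycle: no


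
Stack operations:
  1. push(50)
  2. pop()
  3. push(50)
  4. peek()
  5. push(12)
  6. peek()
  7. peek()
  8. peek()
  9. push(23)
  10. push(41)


push(50) -> [50]
pop()->50, []
push(50) -> [50]
peek()->50
push(12) -> [50, 12]
peek()->12
peek()->12
peek()->12
push(23) -> [50, 12, 23]
push(41) -> [50, 12, 23, 41]

Final stack: [50, 12, 23, 41]


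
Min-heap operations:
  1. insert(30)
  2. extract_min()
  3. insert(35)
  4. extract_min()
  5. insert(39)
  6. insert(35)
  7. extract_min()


insert(30) -> [30]
extract_min()->30, []
insert(35) -> [35]
extract_min()->35, []
insert(39) -> [39]
insert(35) -> [35, 39]
extract_min()->35, [39]

Final heap: [39]


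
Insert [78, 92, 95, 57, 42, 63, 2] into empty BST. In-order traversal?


Insert 78: root
Insert 92: R from 78
Insert 95: R from 78 -> R from 92
Insert 57: L from 78
Insert 42: L from 78 -> L from 57
Insert 63: L from 78 -> R from 57
Insert 2: L from 78 -> L from 57 -> L from 42

In-order: [2, 42, 57, 63, 78, 92, 95]


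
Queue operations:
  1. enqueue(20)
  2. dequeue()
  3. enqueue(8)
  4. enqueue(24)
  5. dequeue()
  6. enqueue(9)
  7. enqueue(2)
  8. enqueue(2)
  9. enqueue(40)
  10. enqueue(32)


enqueue(20) -> [20]
dequeue()->20, []
enqueue(8) -> [8]
enqueue(24) -> [8, 24]
dequeue()->8, [24]
enqueue(9) -> [24, 9]
enqueue(2) -> [24, 9, 2]
enqueue(2) -> [24, 9, 2, 2]
enqueue(40) -> [24, 9, 2, 2, 40]
enqueue(32) -> [24, 9, 2, 2, 40, 32]

Final queue: [24, 9, 2, 2, 40, 32]


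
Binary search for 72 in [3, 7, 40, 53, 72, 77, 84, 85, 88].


Step 1: lo=0, hi=8, mid=4, val=72

Found at index 4


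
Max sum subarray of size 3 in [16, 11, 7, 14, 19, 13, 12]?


[0:3]: 34
[1:4]: 32
[2:5]: 40
[3:6]: 46
[4:7]: 44

Max: 46 at [3:6]


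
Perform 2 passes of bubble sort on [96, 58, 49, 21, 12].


Initial: [96, 58, 49, 21, 12]
Pass 1: [58, 49, 21, 12, 96] (4 swaps)
Pass 2: [49, 21, 12, 58, 96] (3 swaps)

After 2 passes: [49, 21, 12, 58, 96]


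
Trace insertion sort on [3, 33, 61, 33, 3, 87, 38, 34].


Initial: [3, 33, 61, 33, 3, 87, 38, 34]
Insert 33: [3, 33, 61, 33, 3, 87, 38, 34]
Insert 61: [3, 33, 61, 33, 3, 87, 38, 34]
Insert 33: [3, 33, 33, 61, 3, 87, 38, 34]
Insert 3: [3, 3, 33, 33, 61, 87, 38, 34]
Insert 87: [3, 3, 33, 33, 61, 87, 38, 34]
Insert 38: [3, 3, 33, 33, 38, 61, 87, 34]
Insert 34: [3, 3, 33, 33, 34, 38, 61, 87]

Sorted: [3, 3, 33, 33, 34, 38, 61, 87]


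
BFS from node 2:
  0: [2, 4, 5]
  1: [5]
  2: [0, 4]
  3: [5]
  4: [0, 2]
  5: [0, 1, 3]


Visit 2, enqueue [0, 4]
Visit 0, enqueue [5]
Visit 4, enqueue []
Visit 5, enqueue [1, 3]
Visit 1, enqueue []
Visit 3, enqueue []

BFS order: [2, 0, 4, 5, 1, 3]


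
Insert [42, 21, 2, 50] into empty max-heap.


Insert 42: [42]
Insert 21: [42, 21]
Insert 2: [42, 21, 2]
Insert 50: [50, 42, 2, 21]

Final heap: [50, 42, 2, 21]


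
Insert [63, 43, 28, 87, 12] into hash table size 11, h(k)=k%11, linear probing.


Insert 63: h=8 -> slot 8
Insert 43: h=10 -> slot 10
Insert 28: h=6 -> slot 6
Insert 87: h=10, 1 probes -> slot 0
Insert 12: h=1 -> slot 1

Table: [87, 12, None, None, None, None, 28, None, 63, None, 43]


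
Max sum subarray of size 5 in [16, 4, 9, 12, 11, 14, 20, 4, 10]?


[0:5]: 52
[1:6]: 50
[2:7]: 66
[3:8]: 61
[4:9]: 59

Max: 66 at [2:7]


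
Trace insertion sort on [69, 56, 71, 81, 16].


Initial: [69, 56, 71, 81, 16]
Insert 56: [56, 69, 71, 81, 16]
Insert 71: [56, 69, 71, 81, 16]
Insert 81: [56, 69, 71, 81, 16]
Insert 16: [16, 56, 69, 71, 81]

Sorted: [16, 56, 69, 71, 81]


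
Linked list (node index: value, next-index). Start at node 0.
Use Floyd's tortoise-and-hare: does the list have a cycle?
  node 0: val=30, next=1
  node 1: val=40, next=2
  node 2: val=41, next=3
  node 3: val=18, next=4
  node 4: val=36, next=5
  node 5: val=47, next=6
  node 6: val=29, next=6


Floyd's tortoise (slow, +1) and hare (fast, +2):
  init: slow=0, fast=0
  step 1: slow=1, fast=2
  step 2: slow=2, fast=4
  step 3: slow=3, fast=6
  step 4: slow=4, fast=6
  step 5: slow=5, fast=6
  step 6: slow=6, fast=6
  slow == fast at node 6: cycle detected

Cycle: yes


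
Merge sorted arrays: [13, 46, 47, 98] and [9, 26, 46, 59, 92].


Take 9 from B
Take 13 from A
Take 26 from B
Take 46 from A
Take 46 from B
Take 47 from A
Take 59 from B
Take 92 from B

Merged: [9, 13, 26, 46, 46, 47, 59, 92, 98]


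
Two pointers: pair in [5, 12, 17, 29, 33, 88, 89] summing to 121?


lo=0(5)+hi=6(89)=94
lo=1(12)+hi=6(89)=101
lo=2(17)+hi=6(89)=106
lo=3(29)+hi=6(89)=118
lo=4(33)+hi=6(89)=122
lo=4(33)+hi=5(88)=121

Yes: 33+88=121


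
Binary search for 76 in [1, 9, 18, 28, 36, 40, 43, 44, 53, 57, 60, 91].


Step 1: lo=0, hi=11, mid=5, val=40
Step 2: lo=6, hi=11, mid=8, val=53
Step 3: lo=9, hi=11, mid=10, val=60
Step 4: lo=11, hi=11, mid=11, val=91

Not found


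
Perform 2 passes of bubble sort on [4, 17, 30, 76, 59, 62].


Initial: [4, 17, 30, 76, 59, 62]
Pass 1: [4, 17, 30, 59, 62, 76] (2 swaps)
Pass 2: [4, 17, 30, 59, 62, 76] (0 swaps)

After 2 passes: [4, 17, 30, 59, 62, 76]


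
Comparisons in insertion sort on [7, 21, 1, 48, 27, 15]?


Algorithm: insertion sort
Input: [7, 21, 1, 48, 27, 15]
Sorted: [1, 7, 15, 21, 27, 48]

10


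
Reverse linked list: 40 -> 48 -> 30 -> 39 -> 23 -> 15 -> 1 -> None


Step 1: curr=40, set curr.next=prev(None) | reversed so far: 40
Step 2: curr=48, set curr.next=prev(40) | reversed so far: 48 -> 40
Step 3: curr=30, set curr.next=prev(48) | reversed so far: 30 -> 48 -> 40
Step 4: curr=39, set curr.next=prev(30) | reversed so far: 39 -> 30 -> 48 -> 40
Step 5: curr=23, set curr.next=prev(39) | reversed so far: 23 -> 39 -> 30 -> 48 -> 40
Step 6: curr=15, set curr.next=prev(23) | reversed so far: 15 -> 23 -> 39 -> 30 -> 48 -> 40
Step 7: curr=1, set curr.next=prev(15) | reversed so far: 1 -> 15 -> 23 -> 39 -> 30 -> 48 -> 40

1 -> 15 -> 23 -> 39 -> 30 -> 48 -> 40 -> None


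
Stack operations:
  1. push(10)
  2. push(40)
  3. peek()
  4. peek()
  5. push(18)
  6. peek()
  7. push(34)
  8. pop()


push(10) -> [10]
push(40) -> [10, 40]
peek()->40
peek()->40
push(18) -> [10, 40, 18]
peek()->18
push(34) -> [10, 40, 18, 34]
pop()->34, [10, 40, 18]

Final stack: [10, 40, 18]


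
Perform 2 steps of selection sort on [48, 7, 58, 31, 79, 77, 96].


Initial: [48, 7, 58, 31, 79, 77, 96]
Step 1: min=7 at 1
  Swap: [7, 48, 58, 31, 79, 77, 96]
Step 2: min=31 at 3
  Swap: [7, 31, 58, 48, 79, 77, 96]

After 2 steps: [7, 31, 58, 48, 79, 77, 96]


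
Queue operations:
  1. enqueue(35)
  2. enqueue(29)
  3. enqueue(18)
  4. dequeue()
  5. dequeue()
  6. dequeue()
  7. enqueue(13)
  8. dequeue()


enqueue(35) -> [35]
enqueue(29) -> [35, 29]
enqueue(18) -> [35, 29, 18]
dequeue()->35, [29, 18]
dequeue()->29, [18]
dequeue()->18, []
enqueue(13) -> [13]
dequeue()->13, []

Final queue: []


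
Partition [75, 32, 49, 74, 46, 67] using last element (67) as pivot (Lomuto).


Pivot: 67
  32 <= 67: swap -> [32, 75, 49, 74, 46, 67]
  49 <= 67: swap -> [32, 49, 75, 74, 46, 67]
  46 <= 67: swap -> [32, 49, 46, 74, 75, 67]
Place pivot at 3: [32, 49, 46, 67, 75, 74]

Partitioned: [32, 49, 46, 67, 75, 74]


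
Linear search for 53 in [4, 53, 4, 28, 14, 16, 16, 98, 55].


i=0: 4!=53
i=1: 53==53 found!

Found at 1, 2 comps


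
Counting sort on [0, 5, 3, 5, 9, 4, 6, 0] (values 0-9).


Input: [0, 5, 3, 5, 9, 4, 6, 0]
Counts: [2, 0, 0, 1, 1, 2, 1, 0, 0, 1]

Sorted: [0, 0, 3, 4, 5, 5, 6, 9]


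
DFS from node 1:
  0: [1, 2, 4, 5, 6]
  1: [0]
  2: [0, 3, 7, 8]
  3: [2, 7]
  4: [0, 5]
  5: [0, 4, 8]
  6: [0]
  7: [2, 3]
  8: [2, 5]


Visit 1, push [0]
Visit 0, push [6, 5, 4, 2]
Visit 2, push [8, 7, 3]
Visit 3, push [7]
Visit 7, push []
Visit 8, push [5]
Visit 5, push [4]
Visit 4, push []
Visit 6, push []

DFS order: [1, 0, 2, 3, 7, 8, 5, 4, 6]


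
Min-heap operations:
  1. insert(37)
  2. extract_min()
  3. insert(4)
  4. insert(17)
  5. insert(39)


insert(37) -> [37]
extract_min()->37, []
insert(4) -> [4]
insert(17) -> [4, 17]
insert(39) -> [4, 17, 39]

Final heap: [4, 17, 39]


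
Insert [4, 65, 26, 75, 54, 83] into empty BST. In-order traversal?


Insert 4: root
Insert 65: R from 4
Insert 26: R from 4 -> L from 65
Insert 75: R from 4 -> R from 65
Insert 54: R from 4 -> L from 65 -> R from 26
Insert 83: R from 4 -> R from 65 -> R from 75

In-order: [4, 26, 54, 65, 75, 83]


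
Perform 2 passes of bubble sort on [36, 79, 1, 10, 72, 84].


Initial: [36, 79, 1, 10, 72, 84]
Pass 1: [36, 1, 10, 72, 79, 84] (3 swaps)
Pass 2: [1, 10, 36, 72, 79, 84] (2 swaps)

After 2 passes: [1, 10, 36, 72, 79, 84]


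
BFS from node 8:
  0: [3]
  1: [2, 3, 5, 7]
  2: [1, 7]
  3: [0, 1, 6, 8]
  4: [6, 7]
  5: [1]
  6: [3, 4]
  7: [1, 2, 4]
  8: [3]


Visit 8, enqueue [3]
Visit 3, enqueue [0, 1, 6]
Visit 0, enqueue []
Visit 1, enqueue [2, 5, 7]
Visit 6, enqueue [4]
Visit 2, enqueue []
Visit 5, enqueue []
Visit 7, enqueue []
Visit 4, enqueue []

BFS order: [8, 3, 0, 1, 6, 2, 5, 7, 4]


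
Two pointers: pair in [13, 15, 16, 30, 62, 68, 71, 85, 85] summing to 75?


lo=0(13)+hi=8(85)=98
lo=0(13)+hi=7(85)=98
lo=0(13)+hi=6(71)=84
lo=0(13)+hi=5(68)=81
lo=0(13)+hi=4(62)=75

Yes: 13+62=75


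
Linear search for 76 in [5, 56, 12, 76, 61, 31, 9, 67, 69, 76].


i=0: 5!=76
i=1: 56!=76
i=2: 12!=76
i=3: 76==76 found!

Found at 3, 4 comps


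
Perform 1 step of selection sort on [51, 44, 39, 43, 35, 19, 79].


Initial: [51, 44, 39, 43, 35, 19, 79]
Step 1: min=19 at 5
  Swap: [19, 44, 39, 43, 35, 51, 79]

After 1 step: [19, 44, 39, 43, 35, 51, 79]


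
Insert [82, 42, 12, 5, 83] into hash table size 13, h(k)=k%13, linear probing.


Insert 82: h=4 -> slot 4
Insert 42: h=3 -> slot 3
Insert 12: h=12 -> slot 12
Insert 5: h=5 -> slot 5
Insert 83: h=5, 1 probes -> slot 6

Table: [None, None, None, 42, 82, 5, 83, None, None, None, None, None, 12]


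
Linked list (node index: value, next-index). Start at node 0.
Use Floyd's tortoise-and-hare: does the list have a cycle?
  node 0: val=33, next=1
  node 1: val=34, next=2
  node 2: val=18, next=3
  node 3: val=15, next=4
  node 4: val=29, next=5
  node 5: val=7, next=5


Floyd's tortoise (slow, +1) and hare (fast, +2):
  init: slow=0, fast=0
  step 1: slow=1, fast=2
  step 2: slow=2, fast=4
  step 3: slow=3, fast=5
  step 4: slow=4, fast=5
  step 5: slow=5, fast=5
  slow == fast at node 5: cycle detected

Cycle: yes


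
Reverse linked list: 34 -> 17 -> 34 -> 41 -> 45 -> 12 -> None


Step 1: curr=34, set curr.next=prev(None) | reversed so far: 34
Step 2: curr=17, set curr.next=prev(34) | reversed so far: 17 -> 34
Step 3: curr=34, set curr.next=prev(17) | reversed so far: 34 -> 17 -> 34
Step 4: curr=41, set curr.next=prev(34) | reversed so far: 41 -> 34 -> 17 -> 34
Step 5: curr=45, set curr.next=prev(41) | reversed so far: 45 -> 41 -> 34 -> 17 -> 34
Step 6: curr=12, set curr.next=prev(45) | reversed so far: 12 -> 45 -> 41 -> 34 -> 17 -> 34

12 -> 45 -> 41 -> 34 -> 17 -> 34 -> None


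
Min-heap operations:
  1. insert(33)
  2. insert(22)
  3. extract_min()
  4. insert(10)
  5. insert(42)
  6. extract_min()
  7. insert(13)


insert(33) -> [33]
insert(22) -> [22, 33]
extract_min()->22, [33]
insert(10) -> [10, 33]
insert(42) -> [10, 33, 42]
extract_min()->10, [33, 42]
insert(13) -> [13, 42, 33]

Final heap: [13, 42, 33]


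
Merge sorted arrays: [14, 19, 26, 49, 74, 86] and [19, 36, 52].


Take 14 from A
Take 19 from A
Take 19 from B
Take 26 from A
Take 36 from B
Take 49 from A
Take 52 from B

Merged: [14, 19, 19, 26, 36, 49, 52, 74, 86]


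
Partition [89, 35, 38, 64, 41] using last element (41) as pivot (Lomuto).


Pivot: 41
  35 <= 41: swap -> [35, 89, 38, 64, 41]
  38 <= 41: swap -> [35, 38, 89, 64, 41]
Place pivot at 2: [35, 38, 41, 64, 89]

Partitioned: [35, 38, 41, 64, 89]


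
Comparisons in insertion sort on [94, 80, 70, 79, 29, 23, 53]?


Algorithm: insertion sort
Input: [94, 80, 70, 79, 29, 23, 53]
Sorted: [23, 29, 53, 70, 79, 80, 94]

20


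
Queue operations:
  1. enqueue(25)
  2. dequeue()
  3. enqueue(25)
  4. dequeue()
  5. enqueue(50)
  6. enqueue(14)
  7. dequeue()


enqueue(25) -> [25]
dequeue()->25, []
enqueue(25) -> [25]
dequeue()->25, []
enqueue(50) -> [50]
enqueue(14) -> [50, 14]
dequeue()->50, [14]

Final queue: [14]


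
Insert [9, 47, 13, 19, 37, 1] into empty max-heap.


Insert 9: [9]
Insert 47: [47, 9]
Insert 13: [47, 9, 13]
Insert 19: [47, 19, 13, 9]
Insert 37: [47, 37, 13, 9, 19]
Insert 1: [47, 37, 13, 9, 19, 1]

Final heap: [47, 37, 13, 9, 19, 1]


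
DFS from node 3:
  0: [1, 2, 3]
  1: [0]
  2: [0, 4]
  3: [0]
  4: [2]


Visit 3, push [0]
Visit 0, push [2, 1]
Visit 1, push []
Visit 2, push [4]
Visit 4, push []

DFS order: [3, 0, 1, 2, 4]


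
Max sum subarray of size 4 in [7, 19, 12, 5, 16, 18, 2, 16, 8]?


[0:4]: 43
[1:5]: 52
[2:6]: 51
[3:7]: 41
[4:8]: 52
[5:9]: 44

Max: 52 at [1:5]


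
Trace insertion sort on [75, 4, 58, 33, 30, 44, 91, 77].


Initial: [75, 4, 58, 33, 30, 44, 91, 77]
Insert 4: [4, 75, 58, 33, 30, 44, 91, 77]
Insert 58: [4, 58, 75, 33, 30, 44, 91, 77]
Insert 33: [4, 33, 58, 75, 30, 44, 91, 77]
Insert 30: [4, 30, 33, 58, 75, 44, 91, 77]
Insert 44: [4, 30, 33, 44, 58, 75, 91, 77]
Insert 91: [4, 30, 33, 44, 58, 75, 91, 77]
Insert 77: [4, 30, 33, 44, 58, 75, 77, 91]

Sorted: [4, 30, 33, 44, 58, 75, 77, 91]


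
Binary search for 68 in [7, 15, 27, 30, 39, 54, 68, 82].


Step 1: lo=0, hi=7, mid=3, val=30
Step 2: lo=4, hi=7, mid=5, val=54
Step 3: lo=6, hi=7, mid=6, val=68

Found at index 6


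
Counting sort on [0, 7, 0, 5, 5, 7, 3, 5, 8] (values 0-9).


Input: [0, 7, 0, 5, 5, 7, 3, 5, 8]
Counts: [2, 0, 0, 1, 0, 3, 0, 2, 1, 0]

Sorted: [0, 0, 3, 5, 5, 5, 7, 7, 8]


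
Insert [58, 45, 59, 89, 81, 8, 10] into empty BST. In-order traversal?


Insert 58: root
Insert 45: L from 58
Insert 59: R from 58
Insert 89: R from 58 -> R from 59
Insert 81: R from 58 -> R from 59 -> L from 89
Insert 8: L from 58 -> L from 45
Insert 10: L from 58 -> L from 45 -> R from 8

In-order: [8, 10, 45, 58, 59, 81, 89]


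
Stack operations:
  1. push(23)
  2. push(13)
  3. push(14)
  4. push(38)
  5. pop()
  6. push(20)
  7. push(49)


push(23) -> [23]
push(13) -> [23, 13]
push(14) -> [23, 13, 14]
push(38) -> [23, 13, 14, 38]
pop()->38, [23, 13, 14]
push(20) -> [23, 13, 14, 20]
push(49) -> [23, 13, 14, 20, 49]

Final stack: [23, 13, 14, 20, 49]
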